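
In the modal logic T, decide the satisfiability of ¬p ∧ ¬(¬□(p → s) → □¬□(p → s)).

1. ¬p ∧ ¬(¬□(p → s) → □¬□(p → s)), 0
2. ¬p, 0
3. ¬(¬□(p → s) → □¬□(p → s)), 0
4. ¬□(p → s), 0
5. ¬□¬□(p → s), 0
6. ¬(p → s), 1
7. p, 1
8. ¬s, 1
9. □(p → s), 2
10. p → s, 2
11. s, 2
Accessibility: 0R0, 0R1, 0R2, 1R1, 2R2

Yes, satisfiable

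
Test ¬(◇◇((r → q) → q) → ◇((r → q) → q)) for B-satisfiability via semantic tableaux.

Yes, satisfiable

1. ¬(◇◇((r → q) → q) → ◇((r → q) → q)), 0
2. ◇◇((r → q) → q), 0
3. ¬◇((r → q) → q), 0
4. ¬((r → q) → q), 0
5. r → q, 0
6. ¬q, 0
7. ¬r, 0
8. ◇((r → q) → q), 1
9. ¬((r → q) → q), 1
10. r → q, 1
11. ¬q, 1
12. ¬r, 1
13. (r → q) → q, 2
14. q, 2
Accessibility: 0R0, 0R1, 1R0, 1R1, 1R2, 2R1, 2R2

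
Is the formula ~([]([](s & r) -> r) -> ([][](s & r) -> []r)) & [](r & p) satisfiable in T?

Unsatisfiable

1. ~([]([](s & r) -> r) -> ([][](s & r) -> []r)) & [](r & p), w0
2. ~([]([](s & r) -> r) -> ([][](s & r) -> []r)), w0   [&-rule on 1]
3. [](r & p), w0   [&-rule on 1]
4. []([](s & r) -> r), w0   [~->-rule on 2]
5. ~([][](s & r) -> []r), w0   [~->-rule on 2]
6. [][](s & r), w0   [~->-rule on 5]
7. ~[]r, w0   [~->-rule on 5]
8. r & p, w0   [[]-rule on 3 via w0Rw0]
9. r, w0   [&-rule on 8]
10. p, w0   [&-rule on 8]
11. [](s & r) -> r, w0   [[]-rule on 4 via w0Rw0]
12. [](s & r), w0   [[]-rule on 6 via w0Rw0]
13. s & r, w0   [[]-rule on 12 via w0Rw0]
14. s, w0   [&-rule on 13]
15. ~r, w1   [~[]-rule on 7: fresh world w1, w0Rw1]
16. r & p, w1   [[]-rule on 3 via w0Rw1]
17. r, w1   [&-rule on 16]
18. p, w1   [&-rule on 16]
Accessibility: w0Rw0, w0Rw1, w1Rw1
Branch closes: r and ~r both at w1.
Every branch closes; the branch above is one of them.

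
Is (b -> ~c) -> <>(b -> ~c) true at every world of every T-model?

Tableau for the negation ~((b -> ~c) -> <>(b -> ~c)):
1. ~((b -> ~c) -> <>(b -> ~c)), u
2. b -> ~c, u
3. ~<>(b -> ~c), u
4. ~(b -> ~c), u
5. b, u
6. c, u
7. ~c, u
Accessibility: uRu
Branch closes: c and ~c both at u.
Every branch of the negation's tableau closes; the branch above is one of them.

Yes, valid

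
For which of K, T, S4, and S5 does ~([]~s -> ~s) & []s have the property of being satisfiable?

K-tableau for the formula:
1. ~([]~s -> ~s) & []s, u
2. ~([]~s -> ~s), u
3. []s, u
4. []~s, u
5. s, u
Complete open branch: satisfiable in K.
T-tableau for the formula:
1. ~([]~s -> ~s) & []s, u
2. ~([]~s -> ~s), u
3. []s, u
4. []~s, u
5. s, u
6. ~s, u
Accessibility: uRu
Branch closes: s and ~s both at u.
Every branch closes (one shown): unsatisfiable in T, hence also in S4, S5 (every S4/S5-frame is a T-frame).

K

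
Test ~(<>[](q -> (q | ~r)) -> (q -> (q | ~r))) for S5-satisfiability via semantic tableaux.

Unsatisfiable (every branch closes)

1. ~(<>[](q -> (q | ~r)) -> (q -> (q | ~r))), u
2. <>[](q -> (q | ~r)), u
3. ~(q -> (q | ~r)), u
4. q, u
5. ~(q | ~r), u
6. ~q, u
7. r, u
Accessibility: uRu
Branch closes: q and ~q both at u.
Every branch closes; the branch above is one of them.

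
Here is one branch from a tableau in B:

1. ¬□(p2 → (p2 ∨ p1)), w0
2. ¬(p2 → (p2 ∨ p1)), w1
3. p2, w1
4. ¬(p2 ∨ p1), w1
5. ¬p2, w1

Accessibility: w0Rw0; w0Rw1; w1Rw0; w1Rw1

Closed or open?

Both p2 and ¬p2 appear at w1.

Closed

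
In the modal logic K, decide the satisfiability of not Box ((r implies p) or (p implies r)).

1. not Box ((r implies p) or (p implies r)), w0
2. not ((r implies p) or (p implies r)), w1
3. not (r implies p), w1
4. not (p implies r), w1
5. r, w1
6. not p, w1
7. p, w1
8. not r, w1
Accessibility: w0Rw1
Branch closes: p and not p both at w1.
(One branch shown.) All branches close.

No, unsatisfiable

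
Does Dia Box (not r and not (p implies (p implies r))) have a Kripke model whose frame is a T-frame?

1. Dia Box (not r and not (p implies (p implies r))), u
2. Box (not r and not (p implies (p implies r))), v
3. not r and not (p implies (p implies r)), v
4. not r, v
5. not (p implies (p implies r)), v
6. p, v
7. not (p implies r), v
Accessibility: uRu, uRv, vRv

Satisfiable (open branch found)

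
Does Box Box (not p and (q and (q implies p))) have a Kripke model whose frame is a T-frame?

No, unsatisfiable

1. Box Box (not p and (q and (q implies p))), 0
2. Box (not p and (q and (q implies p))), 0   [Box-rule on 1 via 0R0]
3. not p and (q and (q implies p)), 0   [Box-rule on 2 via 0R0]
4. not p, 0   [and-rule on 3]
5. q and (q implies p), 0   [and-rule on 3]
6. q, 0   [and-rule on 5]
7. q implies p, 0   [and-rule on 5]
8. p, 0   [implies-rule on 7 (branches; this branch)]
Accessibility: 0R0
Branch closes: p and not p both at 0.
All branches of the tableau close; one closing branch shown above.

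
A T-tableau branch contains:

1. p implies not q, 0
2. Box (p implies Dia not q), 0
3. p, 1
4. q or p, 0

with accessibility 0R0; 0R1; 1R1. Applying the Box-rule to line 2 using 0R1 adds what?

p implies Dia not q, 1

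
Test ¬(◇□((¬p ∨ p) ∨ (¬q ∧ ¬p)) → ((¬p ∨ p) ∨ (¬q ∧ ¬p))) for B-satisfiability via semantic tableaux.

1. ¬(◇□((¬p ∨ p) ∨ (¬q ∧ ¬p)) → ((¬p ∨ p) ∨ (¬q ∧ ¬p))), u
2. ◇□((¬p ∨ p) ∨ (¬q ∧ ¬p)), u
3. ¬((¬p ∨ p) ∨ (¬q ∧ ¬p)), u
4. ¬(¬p ∨ p), u
5. ¬(¬q ∧ ¬p), u
6. p, u
7. ¬p, u
Accessibility: uRu
Branch closes: p and ¬p both at u.
Every branch closes; the branch above is one of them.

Unsatisfiable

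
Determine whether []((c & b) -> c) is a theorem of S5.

Tableau for the negation ~[]((c & b) -> c):
1. ~[]((c & b) -> c), 0
2. ~((c & b) -> c), 1
3. c & b, 1
4. ~c, 1
5. c, 1
6. b, 1
Accessibility: 0R0, 0R1, 1R0, 1R1
Branch closes: c and ~c both at 1.
All branches of the negation close; one closing branch shown above.

Yes, valid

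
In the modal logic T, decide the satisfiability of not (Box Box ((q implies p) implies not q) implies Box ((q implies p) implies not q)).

No, unsatisfiable

1. not (Box Box ((q implies p) implies not q) implies Box ((q implies p) implies not q)), u
2. Box Box ((q implies p) implies not q), u
3. not Box ((q implies p) implies not q), u
4. Box ((q implies p) implies not q), u
5. (q implies p) implies not q, u
6. not (q implies p), u
7. q, u
8. not p, u
9. not ((q implies p) implies not q), v
10. q implies p, v
11. q, v
12. Box ((q implies p) implies not q), v
13. (q implies p) implies not q, v
14. p, v
15. not (q implies p), v
16. not p, v
Accessibility: uRu, uRv, vRv
Branch closes: p and not p both at v.
(One branch shown.) All branches close.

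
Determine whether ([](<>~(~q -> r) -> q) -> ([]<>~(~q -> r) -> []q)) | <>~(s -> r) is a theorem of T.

Tableau for the negation ~(([](<>~(~q -> r) -> q) -> ([]<>~(~q -> r) -> []q)) | <>~(s -> r)):
1. ~(([](<>~(~q -> r) -> q) -> ([]<>~(~q -> r) -> []q)) | <>~(s -> r)), u
2. ~([](<>~(~q -> r) -> q) -> ([]<>~(~q -> r) -> []q)), u   [~|-rule on 1]
3. ~<>~(s -> r), u   [~|-rule on 1]
4. [](<>~(~q -> r) -> q), u   [~->-rule on 2]
5. ~([]<>~(~q -> r) -> []q), u   [~->-rule on 2]
6. []<>~(~q -> r), u   [~->-rule on 5]
7. ~[]q, u   [~->-rule on 5]
8. s -> r, u   [~<>-rule on 3 via uRu]
9. <>~(~q -> r) -> q, u   [[]-rule on 4 via uRu]
10. <>~(~q -> r), u   [[]-rule on 6 via uRu]
11. r, u   [->-rule on 8 (branches; this branch)]
12. ~<>~(~q -> r), u   [->-rule on 9 (branches; this branch)]
13. ~q -> r, u   [~<>-rule on 12 via uRu]
14. ~q, v   [~[]-rule on 7: fresh world v, uRv]
15. s -> r, v   [~<>-rule on 3 via uRv]
16. <>~(~q -> r) -> q, v   [[]-rule on 4 via uRv]
17. <>~(~q -> r), v   [[]-rule on 6 via uRv]
18. ~q -> r, v   [~<>-rule on 12 via uRv]
19. r, v   [->-rule on 15 (branches; this branch)]
20. ~<>~(~q -> r), v   [->-rule on 16 (branches; this branch)]
21. ~(~q -> r), w   [<>-rule on 10: fresh world w, uRw]
22. ~q, w   [~->-rule on 21]
23. ~r, w   [~->-rule on 21]
24. s -> r, w   [~<>-rule on 3 via uRw]
25. <>~(~q -> r) -> q, w   [[]-rule on 4 via uRw]
26. <>~(~q -> r), w   [[]-rule on 6 via uRw]
27. ~q -> r, w   [~<>-rule on 12 via uRw]
28. ~s, w   [->-rule on 24 (branches; this branch)]
29. ~<>~(~q -> r), w   [->-rule on 25 (branches; this branch)]
30. r, w   [->-rule on 27 (branches; this branch)]
Accessibility: uRu, uRv, uRw, vRv, wRw
Branch closes: r and ~r both at w.
All branches of the negation close; one closing branch shown above.

Yes, valid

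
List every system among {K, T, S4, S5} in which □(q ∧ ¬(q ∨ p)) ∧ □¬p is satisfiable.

K-tableau for the formula:
1. □(q ∧ ¬(q ∨ p)) ∧ □¬p, u
2. □(q ∧ ¬(q ∨ p)), u
3. □¬p, u
Complete open branch: satisfiable in K.
T-tableau for the formula:
1. □(q ∧ ¬(q ∨ p)) ∧ □¬p, u
2. □(q ∧ ¬(q ∨ p)), u
3. □¬p, u
4. q ∧ ¬(q ∨ p), u
5. q, u
6. ¬(q ∨ p), u
7. ¬q, u
8. ¬p, u
Accessibility: uRu
Branch closes: q and ¬q both at u.
Every branch closes (one shown): unsatisfiable in T, hence also in S4, S5 (every S4/S5-frame is a T-frame).

K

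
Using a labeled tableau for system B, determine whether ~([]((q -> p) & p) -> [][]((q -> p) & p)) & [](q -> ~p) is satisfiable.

Satisfiable (open branch found)

1. ~([]((q -> p) & p) -> [][]((q -> p) & p)) & [](q -> ~p), w0
2. ~([]((q -> p) & p) -> [][]((q -> p) & p)), w0   [&-rule on 1]
3. [](q -> ~p), w0   [&-rule on 1]
4. []((q -> p) & p), w0   [~->-rule on 2]
5. ~[][]((q -> p) & p), w0   [~->-rule on 2]
6. q -> ~p, w0   [[]-rule on 3 via w0Rw0]
7. (q -> p) & p, w0   [[]-rule on 4 via w0Rw0]
8. q -> p, w0   [&-rule on 7]
9. p, w0   [&-rule on 7]
10. ~q, w0   [->-rule on 6 (branches; this branch)]
11. ~[]((q -> p) & p), w1   [~[]-rule on 5: fresh world w1, w0Rw1]
12. q -> ~p, w1   [[]-rule on 3 via w0Rw1]
13. (q -> p) & p, w1   [[]-rule on 4 via w0Rw1]
14. q -> p, w1   [&-rule on 13]
15. p, w1   [&-rule on 13]
16. ~q, w1   [->-rule on 12 (branches; this branch)]
17. ~((q -> p) & p), w2   [~[]-rule on 11: fresh world w2, w1Rw2]
18. ~p, w2   [~&-rule on 17 (branches; this branch)]
Accessibility: w0Rw0, w0Rw1, w1Rw0, w1Rw1, w1Rw2, w2Rw1, w2Rw2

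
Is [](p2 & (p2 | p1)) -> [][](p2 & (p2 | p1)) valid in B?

Tableau for the negation ~([](p2 & (p2 | p1)) -> [][](p2 & (p2 | p1))):
1. ~([](p2 & (p2 | p1)) -> [][](p2 & (p2 | p1))), u
2. [](p2 & (p2 | p1)), u
3. ~[][](p2 & (p2 | p1)), u
4. p2 & (p2 | p1), u
5. p2, u
6. p2 | p1, u
7. p1, u
8. ~[](p2 & (p2 | p1)), v
9. p2 & (p2 | p1), v
10. p2, v
11. p2 | p1, v
12. p1, v
13. ~(p2 & (p2 | p1)), w
14. ~(p2 | p1), w
15. ~p2, w
16. ~p1, w
Accessibility: uRu, uRv, vRu, vRv, vRw, wRv, wRw
The negation has an open branch (countermodel exists).

Invalid (countermodel exists)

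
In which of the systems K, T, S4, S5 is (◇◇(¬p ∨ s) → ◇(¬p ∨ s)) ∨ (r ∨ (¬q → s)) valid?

S4-tableau for the negation ¬((◇◇(¬p ∨ s) → ◇(¬p ∨ s)) ∨ (r ∨ (¬q → s))):
1. ¬((◇◇(¬p ∨ s) → ◇(¬p ∨ s)) ∨ (r ∨ (¬q → s))), w0
2. ¬(◇◇(¬p ∨ s) → ◇(¬p ∨ s)), w0
3. ¬(r ∨ (¬q → s)), w0
4. ◇◇(¬p ∨ s), w0
5. ¬◇(¬p ∨ s), w0
6. ¬r, w0
7. ¬(¬q → s), w0
8. ¬q, w0
9. ¬s, w0
10. ¬(¬p ∨ s), w0
11. p, w0
12. ◇(¬p ∨ s), w1
13. ¬(¬p ∨ s), w1
14. p, w1
15. ¬s, w1
16. ¬p ∨ s, w2
17. ¬(¬p ∨ s), w2
18. p, w2
19. ¬s, w2
20. s, w2
Accessibility: w0Rw0, w0Rw1, w0Rw2, w1Rw1, w1Rw2, w2Rw2
Branch closes: s and ¬s both at w2.
Every branch closes (one shown): valid in S4, hence also in S5 (every theorem of S4 is a theorem of S5).
T-tableau for the negation ¬((◇◇(¬p ∨ s) → ◇(¬p ∨ s)) ∨ (r ∨ (¬q → s))):
1. ¬((◇◇(¬p ∨ s) → ◇(¬p ∨ s)) ∨ (r ∨ (¬q → s))), w0
2. ¬(◇◇(¬p ∨ s) → ◇(¬p ∨ s)), w0
3. ¬(r ∨ (¬q → s)), w0
4. ◇◇(¬p ∨ s), w0
5. ¬◇(¬p ∨ s), w0
6. ¬r, w0
7. ¬(¬q → s), w0
8. ¬q, w0
9. ¬s, w0
10. ¬(¬p ∨ s), w0
11. p, w0
12. ◇(¬p ∨ s), w1
13. ¬(¬p ∨ s), w1
14. p, w1
15. ¬s, w1
16. ¬p ∨ s, w2
17. s, w2
Accessibility: w0Rw0, w0Rw1, w1Rw1, w1Rw2, w2Rw2
Complete open branch: countermodel on a T-frame, so not valid in T, nor in K (the same frame is also a K-frame).

S4, S5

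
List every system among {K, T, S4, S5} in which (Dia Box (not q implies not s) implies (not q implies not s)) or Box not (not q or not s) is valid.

S5-tableau for the negation not ((Dia Box (not q implies not s) implies (not q implies not s)) or Box not (not q or not s)):
1. not ((Dia Box (not q implies not s) implies (not q implies not s)) or Box not (not q or not s)), 0
2. not (Dia Box (not q implies not s) implies (not q implies not s)), 0
3. not Box not (not q or not s), 0
4. Dia Box (not q implies not s), 0
5. not (not q implies not s), 0
6. not q, 0
7. s, 0
8. not q or not s, 1
9. not s, 1
10. Box (not q implies not s), 2
11. not q implies not s, 0
12. not q implies not s, 1
13. not q implies not s, 2
14. not s, 0
Accessibility: 0R0, 0R1, 0R2, 1R0, 1R1, 1R2, 2R0, 2R1, 2R2
Branch closes: s and not s both at 0.
Every branch closes (one shown): valid in S5.
S4-tableau for the negation not ((Dia Box (not q implies not s) implies (not q implies not s)) or Box not (not q or not s)):
1. not ((Dia Box (not q implies not s) implies (not q implies not s)) or Box not (not q or not s)), 0
2. not (Dia Box (not q implies not s) implies (not q implies not s)), 0
3. not Box not (not q or not s), 0
4. Dia Box (not q implies not s), 0
5. not (not q implies not s), 0
6. not q, 0
7. s, 0
8. not q or not s, 1
9. not s, 1
10. Box (not q implies not s), 2
11. not q implies not s, 2
12. not s, 2
Accessibility: 0R0, 0R1, 0R2, 1R1, 2R2
Complete open branch: countermodel on an S4-frame, so not valid in S4, nor in K, T (the same frame is also a K-frame and a T-frame).

S5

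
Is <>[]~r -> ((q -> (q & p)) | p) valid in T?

Invalid (countermodel exists)

Tableau for the negation ~(<>[]~r -> ((q -> (q & p)) | p)):
1. ~(<>[]~r -> ((q -> (q & p)) | p)), u
2. <>[]~r, u
3. ~((q -> (q & p)) | p), u
4. ~(q -> (q & p)), u
5. ~p, u
6. q, u
7. ~(q & p), u
8. []~r, v
9. ~r, v
Accessibility: uRu, uRv, vRv
The negation has an open branch (countermodel exists).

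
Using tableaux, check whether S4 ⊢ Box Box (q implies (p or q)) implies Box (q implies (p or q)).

Valid in S4

Tableau for the negation not (Box Box (q implies (p or q)) implies Box (q implies (p or q))):
1. not (Box Box (q implies (p or q)) implies Box (q implies (p or q))), w0
2. Box Box (q implies (p or q)), w0
3. not Box (q implies (p or q)), w0
4. Box (q implies (p or q)), w0
5. q implies (p or q), w0
6. p or q, w0
7. q, w0
8. not (q implies (p or q)), w1
9. q, w1
10. not (p or q), w1
11. not p, w1
12. not q, w1
Accessibility: w0Rw0, w0Rw1, w1Rw1
Branch closes: q and not q both at w1.
All branches of the negation close; one closing branch shown above.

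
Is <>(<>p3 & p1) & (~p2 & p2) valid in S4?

Invalid (countermodel exists)

Tableau for the negation ~(<>(<>p3 & p1) & (~p2 & p2)):
1. ~(<>(<>p3 & p1) & (~p2 & p2)), u
2. ~(~p2 & p2), u   [~&-rule on 1 (branches; this branch)]
3. ~p2, u   [~&-rule on 2 (branches; this branch)]
Accessibility: uRu
The negation has an open branch (countermodel exists).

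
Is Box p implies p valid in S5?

Yes, valid

Tableau for the negation not (Box p implies p):
1. not (Box p implies p), w0
2. Box p, w0
3. not p, w0
4. p, w0
Accessibility: w0Rw0
Branch closes: p and not p both at w0.
All branches of the negation close; one closing branch shown above.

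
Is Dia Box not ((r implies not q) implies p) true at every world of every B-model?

Tableau for the negation not Dia Box not ((r implies not q) implies p):
1. not Dia Box not ((r implies not q) implies p), 0
2. not Box not ((r implies not q) implies p), 0
3. (r implies not q) implies p, 1
4. not Box not ((r implies not q) implies p), 1
5. p, 1
6. (r implies not q) implies p, 2
7. p, 2
Accessibility: 0R0, 0R1, 1R0, 1R1, 1R2, 2R1, 2R2
The negation has an open branch (countermodel exists).

Invalid (countermodel exists)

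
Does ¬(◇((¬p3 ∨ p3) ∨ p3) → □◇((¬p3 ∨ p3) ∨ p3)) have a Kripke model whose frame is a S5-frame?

Unsatisfiable (every branch closes)

1. ¬(◇((¬p3 ∨ p3) ∨ p3) → □◇((¬p3 ∨ p3) ∨ p3)), 0
2. ◇((¬p3 ∨ p3) ∨ p3), 0
3. ¬□◇((¬p3 ∨ p3) ∨ p3), 0
4. (¬p3 ∨ p3) ∨ p3, 1
5. ¬p3 ∨ p3, 1
6. p3, 1
7. ¬◇((¬p3 ∨ p3) ∨ p3), 2
8. ¬((¬p3 ∨ p3) ∨ p3), 0
9. ¬(¬p3 ∨ p3), 0
10. ¬p3, 0
11. p3, 0
Accessibility: 0R0, 0R1, 0R2, 1R0, 1R1, 1R2, 2R0, 2R1, 2R2
Branch closes: p3 and ¬p3 both at 0.
All branches of the tableau close; one closing branch shown above.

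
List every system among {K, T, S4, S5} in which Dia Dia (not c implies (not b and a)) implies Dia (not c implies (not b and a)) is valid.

S4-tableau for the negation not (Dia Dia (not c implies (not b and a)) implies Dia (not c implies (not b and a))):
1. not (Dia Dia (not c implies (not b and a)) implies Dia (not c implies (not b and a))), 0
2. Dia Dia (not c implies (not b and a)), 0
3. not Dia (not c implies (not b and a)), 0
4. not (not c implies (not b and a)), 0
5. not c, 0
6. not (not b and a), 0
7. not a, 0
8. Dia (not c implies (not b and a)), 1
9. not (not c implies (not b and a)), 1
10. not c, 1
11. not (not b and a), 1
12. not a, 1
13. not c implies (not b and a), 2
14. not (not c implies (not b and a)), 2
15. not c, 2
16. not (not b and a), 2
17. not b and a, 2
18. not b, 2
19. a, 2
20. not a, 2
Accessibility: 0R0, 0R1, 0R2, 1R1, 1R2, 2R2
Branch closes: a and not a both at 2.
Every branch closes (one shown): valid in S4, hence also in S5 (every theorem of S4 is a theorem of S5).
T-tableau for the negation not (Dia Dia (not c implies (not b and a)) implies Dia (not c implies (not b and a))):
1. not (Dia Dia (not c implies (not b and a)) implies Dia (not c implies (not b and a))), 0
2. Dia Dia (not c implies (not b and a)), 0
3. not Dia (not c implies (not b and a)), 0
4. not (not c implies (not b and a)), 0
5. not c, 0
6. not (not b and a), 0
7. not a, 0
8. Dia (not c implies (not b and a)), 1
9. not (not c implies (not b and a)), 1
10. not c, 1
11. not (not b and a), 1
12. not a, 1
13. not c implies (not b and a), 2
14. not b and a, 2
15. not b, 2
16. a, 2
Accessibility: 0R0, 0R1, 1R1, 1R2, 2R2
Complete open branch: countermodel on a T-frame, so not valid in T, nor in K (the same frame is also a K-frame).

S4, S5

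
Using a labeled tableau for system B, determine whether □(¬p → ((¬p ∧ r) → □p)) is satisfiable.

Satisfiable (open branch found)

1. □(¬p → ((¬p ∧ r) → □p)), w0
2. ¬p → ((¬p ∧ r) → □p), w0
3. (¬p ∧ r) → □p, w0
4. □p, w0
5. p, w0
Accessibility: w0Rw0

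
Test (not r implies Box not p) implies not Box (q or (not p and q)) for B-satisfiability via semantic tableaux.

1. (not r implies Box not p) implies not Box (q or (not p and q)), u
2. not Box (q or (not p and q)), u
3. not (q or (not p and q)), v
4. not q, v
5. not (not p and q), v
Accessibility: uRu, uRv, vRu, vRv

Satisfiable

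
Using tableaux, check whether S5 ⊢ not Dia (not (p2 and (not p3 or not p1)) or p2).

Tableau for the negation Dia (not (p2 and (not p3 or not p1)) or p2):
1. Dia (not (p2 and (not p3 or not p1)) or p2), 0
2. not (p2 and (not p3 or not p1)) or p2, 1   [Dia-rule on 1: fresh world 1, 0R1]
3. p2, 1   [or-rule on 2 (branches; this branch)]
Accessibility: 0R0, 0R1, 1R0, 1R1
The negation has an open branch (countermodel exists).

Not valid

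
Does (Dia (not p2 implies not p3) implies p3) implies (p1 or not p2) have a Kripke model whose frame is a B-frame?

Satisfiable (open branch found)

1. (Dia (not p2 implies not p3) implies p3) implies (p1 or not p2), u
2. p1 or not p2, u
3. not p2, u
Accessibility: uRu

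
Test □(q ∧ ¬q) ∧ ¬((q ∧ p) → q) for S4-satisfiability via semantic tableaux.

No, unsatisfiable

1. □(q ∧ ¬q) ∧ ¬((q ∧ p) → q), u
2. □(q ∧ ¬q), u
3. ¬((q ∧ p) → q), u
4. q ∧ p, u
5. ¬q, u
6. q, u
7. p, u
Accessibility: uRu
Branch closes: q and ¬q both at u.
All branches of the tableau close; one closing branch shown above.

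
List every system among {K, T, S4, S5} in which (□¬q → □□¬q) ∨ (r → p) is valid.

T-tableau for the negation ¬((□¬q → □□¬q) ∨ (r → p)):
1. ¬((□¬q → □□¬q) ∨ (r → p)), u
2. ¬(□¬q → □□¬q), u   [¬∨-rule on 1]
3. ¬(r → p), u   [¬∨-rule on 1]
4. □¬q, u   [¬→-rule on 2]
5. ¬□□¬q, u   [¬→-rule on 2]
6. r, u   [¬→-rule on 3]
7. ¬p, u   [¬→-rule on 3]
8. ¬q, u   [□-rule on 4 via uRu]
9. ¬□¬q, v   [¬□-rule on 5: fresh world v, uRv]
10. ¬q, v   [□-rule on 4 via uRv]
11. q, w   [¬□-rule on 9: fresh world w, vRw]
Accessibility: uRu, uRv, vRv, vRw, wRw
Complete open branch: countermodel on a T-frame, so not valid in T, nor in K (the same frame is also a K-frame).
S4-tableau for the negation ¬((□¬q → □□¬q) ∨ (r → p)):
1. ¬((□¬q → □□¬q) ∨ (r → p)), u
2. ¬(□¬q → □□¬q), u   [¬∨-rule on 1]
3. ¬(r → p), u   [¬∨-rule on 1]
4. □¬q, u   [¬→-rule on 2]
5. ¬□□¬q, u   [¬→-rule on 2]
6. r, u   [¬→-rule on 3]
7. ¬p, u   [¬→-rule on 3]
8. ¬q, u   [□-rule on 4 via uRu]
9. ¬□¬q, v   [¬□-rule on 5: fresh world v, uRv]
10. ¬q, v   [□-rule on 4 via uRv]
11. q, w   [¬□-rule on 9: fresh world w, vRw]
12. ¬q, w   [□-rule on 4 via uRw]
Accessibility: uRu, uRv, uRw, vRv, vRw, wRw
Branch closes: q and ¬q both at w.
Every branch closes (one shown): valid in S4, hence also in S5 (every theorem of S4 is a theorem of S5).

S4, S5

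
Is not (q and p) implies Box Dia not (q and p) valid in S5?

Valid in S5

Tableau for the negation not (not (q and p) implies Box Dia not (q and p)):
1. not (not (q and p) implies Box Dia not (q and p)), w0
2. not (q and p), w0
3. not Box Dia not (q and p), w0
4. not p, w0
5. not Dia not (q and p), w1
6. q and p, w0
7. q, w0
8. p, w0
Accessibility: w0Rw0, w0Rw1, w1Rw0, w1Rw1
Branch closes: p and not p both at w0.
Every branch of the negation's tableau closes; the branch above is one of them.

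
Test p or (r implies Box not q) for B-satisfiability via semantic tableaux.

1. p or (r implies Box not q), w0
2. r implies Box not q, w0
3. Box not q, w0
4. not q, w0
Accessibility: w0Rw0

Satisfiable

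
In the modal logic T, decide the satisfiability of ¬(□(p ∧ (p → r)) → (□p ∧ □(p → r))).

1. ¬(□(p ∧ (p → r)) → (□p ∧ □(p → r))), 0
2. □(p ∧ (p → r)), 0
3. ¬(□p ∧ □(p → r)), 0
4. p ∧ (p → r), 0
5. p, 0
6. p → r, 0
7. ¬□(p → r), 0
8. r, 0
9. ¬(p → r), 1
10. p, 1
11. ¬r, 1
12. p ∧ (p → r), 1
13. p → r, 1
14. r, 1
Accessibility: 0R0, 0R1, 1R1
Branch closes: r and ¬r both at 1.
(One branch shown.) All branches close.

Unsatisfiable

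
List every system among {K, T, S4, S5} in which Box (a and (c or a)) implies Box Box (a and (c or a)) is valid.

S4-tableau for the negation not (Box (a and (c or a)) implies Box Box (a and (c or a))):
1. not (Box (a and (c or a)) implies Box Box (a and (c or a))), 0
2. Box (a and (c or a)), 0
3. not Box Box (a and (c or a)), 0
4. a and (c or a), 0
5. a, 0
6. c or a, 0
7. not Box (a and (c or a)), 1
8. a and (c or a), 1
9. a, 1
10. c or a, 1
11. not (a and (c or a)), 2
12. a and (c or a), 2
13. a, 2
14. c or a, 2
15. not (c or a), 2
16. not c, 2
17. not a, 2
Accessibility: 0R0, 0R1, 0R2, 1R1, 1R2, 2R2
Branch closes: a and not a both at 2.
Every branch closes (one shown): valid in S4, hence also in S5 (every theorem of S4 is a theorem of S5).
T-tableau for the negation not (Box (a and (c or a)) implies Box Box (a and (c or a))):
1. not (Box (a and (c or a)) implies Box Box (a and (c or a))), 0
2. Box (a and (c or a)), 0
3. not Box Box (a and (c or a)), 0
4. a and (c or a), 0
5. a, 0
6. c or a, 0
7. not Box (a and (c or a)), 1
8. a and (c or a), 1
9. a, 1
10. c or a, 1
11. not (a and (c or a)), 2
12. not (c or a), 2
13. not c, 2
14. not a, 2
Accessibility: 0R0, 0R1, 1R1, 1R2, 2R2
Complete open branch: countermodel on a T-frame, so not valid in T, nor in K (the same frame is also a K-frame).

S4, S5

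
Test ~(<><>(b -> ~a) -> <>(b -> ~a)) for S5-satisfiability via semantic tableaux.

No, unsatisfiable

1. ~(<><>(b -> ~a) -> <>(b -> ~a)), w0
2. <><>(b -> ~a), w0
3. ~<>(b -> ~a), w0
4. ~(b -> ~a), w0
5. b, w0
6. a, w0
7. <>(b -> ~a), w1
8. ~(b -> ~a), w1
9. b, w1
10. a, w1
11. b -> ~a, w2
12. ~(b -> ~a), w2
13. b, w2
14. a, w2
15. ~a, w2
Accessibility: w0Rw0, w0Rw1, w0Rw2, w1Rw0, w1Rw1, w1Rw2, w2Rw0, w2Rw1, w2Rw2
Branch closes: a and ~a both at w2.
(One branch shown.) All branches close.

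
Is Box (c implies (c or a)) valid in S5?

Yes, valid

Tableau for the negation not Box (c implies (c or a)):
1. not Box (c implies (c or a)), 0
2. not (c implies (c or a)), 1   [neg-Box-rule on 1: fresh world 1, 0R1]
3. c, 1   [neg-implies-rule on 2]
4. not (c or a), 1   [neg-implies-rule on 2]
5. not c, 1   [neg-or-rule on 4]
6. not a, 1   [neg-or-rule on 4]
Accessibility: 0R0, 0R1, 1R0, 1R1
Branch closes: c and not c both at 1.
Every branch of the negation's tableau closes; the branch above is one of them.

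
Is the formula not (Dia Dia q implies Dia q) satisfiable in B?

Satisfiable (open branch found)

1. not (Dia Dia q implies Dia q), w0
2. Dia Dia q, w0
3. not Dia q, w0
4. not q, w0
5. Dia q, w1
6. not q, w1
7. q, w2
Accessibility: w0Rw0, w0Rw1, w1Rw0, w1Rw1, w1Rw2, w2Rw1, w2Rw2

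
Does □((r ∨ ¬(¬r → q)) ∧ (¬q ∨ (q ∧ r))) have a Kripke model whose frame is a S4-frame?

Yes, satisfiable

1. □((r ∨ ¬(¬r → q)) ∧ (¬q ∨ (q ∧ r))), w0
2. (r ∨ ¬(¬r → q)) ∧ (¬q ∨ (q ∧ r)), w0
3. r ∨ ¬(¬r → q), w0
4. ¬q ∨ (q ∧ r), w0
5. ¬(¬r → q), w0
6. ¬r, w0
7. ¬q, w0
Accessibility: w0Rw0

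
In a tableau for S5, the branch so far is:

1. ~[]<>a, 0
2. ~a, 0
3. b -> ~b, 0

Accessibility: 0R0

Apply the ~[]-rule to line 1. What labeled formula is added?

a fresh world 1 with 0R1, and ~<>a at 1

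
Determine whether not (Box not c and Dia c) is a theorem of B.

Tableau for the negation Box not c and Dia c:
1. Box not c and Dia c, w0
2. Box not c, w0   [and-rule on 1]
3. Dia c, w0   [and-rule on 1]
4. not c, w0   [Box-rule on 2 via w0Rw0]
5. c, w1   [Dia-rule on 3: fresh world w1, w0Rw1]
6. not c, w1   [Box-rule on 2 via w0Rw1]
Accessibility: w0Rw0, w0Rw1, w1Rw0, w1Rw1
Branch closes: c and not c both at w1.
Every branch of the negation's tableau closes; the branch above is one of them.

Valid in B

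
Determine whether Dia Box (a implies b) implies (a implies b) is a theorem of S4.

Tableau for the negation not (Dia Box (a implies b) implies (a implies b)):
1. not (Dia Box (a implies b) implies (a implies b)), w0
2. Dia Box (a implies b), w0   [neg-implies-rule on 1]
3. not (a implies b), w0   [neg-implies-rule on 1]
4. a, w0   [neg-implies-rule on 3]
5. not b, w0   [neg-implies-rule on 3]
6. Box (a implies b), w1   [Dia-rule on 2: fresh world w1, w0Rw1]
7. a implies b, w1   [Box-rule on 6 via w1Rw1]
8. b, w1   [implies-rule on 7 (branches; this branch)]
Accessibility: w0Rw0, w0Rw1, w1Rw1
The negation has an open branch (countermodel exists).

No, not valid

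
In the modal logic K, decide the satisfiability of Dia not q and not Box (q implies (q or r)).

Unsatisfiable (every branch closes)

1. Dia not q and not Box (q implies (q or r)), 0
2. Dia not q, 0
3. not Box (q implies (q or r)), 0
4. not q, 1
5. not (q implies (q or r)), 2
6. q, 2
7. not (q or r), 2
8. not q, 2
9. not r, 2
Accessibility: 0R1, 0R2
Branch closes: q and not q both at 2.
(One branch shown.) All branches close.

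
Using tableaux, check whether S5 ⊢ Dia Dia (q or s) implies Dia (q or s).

Tableau for the negation not (Dia Dia (q or s) implies Dia (q or s)):
1. not (Dia Dia (q or s) implies Dia (q or s)), 0
2. Dia Dia (q or s), 0
3. not Dia (q or s), 0
4. not (q or s), 0
5. not q, 0
6. not s, 0
7. Dia (q or s), 1
8. not (q or s), 1
9. not q, 1
10. not s, 1
11. q or s, 2
12. not (q or s), 2
13. not q, 2
14. not s, 2
15. s, 2
Accessibility: 0R0, 0R1, 0R2, 1R0, 1R1, 1R2, 2R0, 2R1, 2R2
Branch closes: s and not s both at 2.
Every branch of the negation's tableau closes; the branch above is one of them.

Yes, valid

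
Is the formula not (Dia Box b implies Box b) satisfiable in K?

1. not (Dia Box b implies Box b), u
2. Dia Box b, u
3. not Box b, u
4. Box b, v
5. not b, w
Accessibility: uRv, uRw

Yes, satisfiable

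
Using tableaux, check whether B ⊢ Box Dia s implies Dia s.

Tableau for the negation not (Box Dia s implies Dia s):
1. not (Box Dia s implies Dia s), w0
2. Box Dia s, w0
3. not Dia s, w0
4. Dia s, w0
5. not s, w0
6. s, w1
7. Dia s, w1
8. not s, w1
Accessibility: w0Rw0, w0Rw1, w1Rw0, w1Rw1
Branch closes: s and not s both at w1.
Every branch of the negation's tableau closes; the branch above is one of them.

Yes, valid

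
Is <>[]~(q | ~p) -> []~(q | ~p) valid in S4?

Tableau for the negation ~(<>[]~(q | ~p) -> []~(q | ~p)):
1. ~(<>[]~(q | ~p) -> []~(q | ~p)), w0
2. <>[]~(q | ~p), w0
3. ~[]~(q | ~p), w0
4. []~(q | ~p), w1
5. ~(q | ~p), w1
6. ~q, w1
7. p, w1
8. q | ~p, w2
9. ~p, w2
Accessibility: w0Rw0, w0Rw1, w0Rw2, w1Rw1, w2Rw2
The negation has an open branch (countermodel exists).

Not valid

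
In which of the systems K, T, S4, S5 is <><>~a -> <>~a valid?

S4-tableau for the negation ~(<><>~a -> <>~a):
1. ~(<><>~a -> <>~a), u
2. <><>~a, u   [~->-rule on 1]
3. ~<>~a, u   [~->-rule on 1]
4. a, u   [~<>-rule on 3 via uRu]
5. <>~a, v   [<>-rule on 2: fresh world v, uRv]
6. a, v   [~<>-rule on 3 via uRv]
7. ~a, w   [<>-rule on 5: fresh world w, vRw]
8. a, w   [~<>-rule on 3 via uRw]
Accessibility: uRu, uRv, uRw, vRv, vRw, wRw
Branch closes: a and ~a both at w.
Every branch closes (one shown): valid in S4, hence also in S5 (every theorem of S4 is a theorem of S5).
T-tableau for the negation ~(<><>~a -> <>~a):
1. ~(<><>~a -> <>~a), u
2. <><>~a, u   [~->-rule on 1]
3. ~<>~a, u   [~->-rule on 1]
4. a, u   [~<>-rule on 3 via uRu]
5. <>~a, v   [<>-rule on 2: fresh world v, uRv]
6. a, v   [~<>-rule on 3 via uRv]
7. ~a, w   [<>-rule on 5: fresh world w, vRw]
Accessibility: uRu, uRv, vRv, vRw, wRw
Complete open branch: countermodel on a T-frame, so not valid in T, nor in K (the same frame is also a K-frame).

S4, S5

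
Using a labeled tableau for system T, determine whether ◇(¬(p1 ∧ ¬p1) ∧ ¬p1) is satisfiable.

1. ◇(¬(p1 ∧ ¬p1) ∧ ¬p1), w0
2. ¬(p1 ∧ ¬p1) ∧ ¬p1, w1   [◇-rule on 1: fresh world w1, w0Rw1]
3. ¬(p1 ∧ ¬p1), w1   [∧-rule on 2]
4. ¬p1, w1   [∧-rule on 2]
Accessibility: w0Rw0, w0Rw1, w1Rw1

Satisfiable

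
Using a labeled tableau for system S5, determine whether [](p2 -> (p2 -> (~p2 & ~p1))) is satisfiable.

1. [](p2 -> (p2 -> (~p2 & ~p1))), w0
2. p2 -> (p2 -> (~p2 & ~p1)), w0
3. p2 -> (~p2 & ~p1), w0
4. ~p2 & ~p1, w0
5. ~p2, w0
6. ~p1, w0
Accessibility: w0Rw0

Satisfiable (open branch found)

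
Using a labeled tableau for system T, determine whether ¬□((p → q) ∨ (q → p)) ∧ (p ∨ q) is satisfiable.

Unsatisfiable (every branch closes)

1. ¬□((p → q) ∨ (q → p)) ∧ (p ∨ q), 0
2. ¬□((p → q) ∨ (q → p)), 0
3. p ∨ q, 0
4. q, 0
5. ¬((p → q) ∨ (q → p)), 1
6. ¬(p → q), 1
7. ¬(q → p), 1
8. p, 1
9. ¬q, 1
10. q, 1
11. ¬p, 1
Accessibility: 0R0, 0R1, 1R1
Branch closes: q and ¬q both at 1.
Every branch closes; the branch above is one of them.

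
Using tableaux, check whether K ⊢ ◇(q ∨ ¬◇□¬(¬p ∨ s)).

Tableau for the negation ¬◇(q ∨ ¬◇□¬(¬p ∨ s)):
1. ¬◇(q ∨ ¬◇□¬(¬p ∨ s)), u
The negation has an open branch (countermodel exists).

Invalid (countermodel exists)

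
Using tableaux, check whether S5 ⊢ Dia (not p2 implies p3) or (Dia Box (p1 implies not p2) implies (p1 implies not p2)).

Valid in S5

Tableau for the negation not (Dia (not p2 implies p3) or (Dia Box (p1 implies not p2) implies (p1 implies not p2))):
1. not (Dia (not p2 implies p3) or (Dia Box (p1 implies not p2) implies (p1 implies not p2))), 0
2. not Dia (not p2 implies p3), 0
3. not (Dia Box (p1 implies not p2) implies (p1 implies not p2)), 0
4. Dia Box (p1 implies not p2), 0
5. not (p1 implies not p2), 0
6. p1, 0
7. p2, 0
8. not (not p2 implies p3), 0
9. not p2, 0
10. not p3, 0
Accessibility: 0R0
Branch closes: p2 and not p2 both at 0.
All branches of the negation close; one closing branch shown above.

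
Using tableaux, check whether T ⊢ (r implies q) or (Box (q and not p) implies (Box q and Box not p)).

Valid in T

Tableau for the negation not ((r implies q) or (Box (q and not p) implies (Box q and Box not p))):
1. not ((r implies q) or (Box (q and not p) implies (Box q and Box not p))), w0
2. not (r implies q), w0
3. not (Box (q and not p) implies (Box q and Box not p)), w0
4. r, w0
5. not q, w0
6. Box (q and not p), w0
7. not (Box q and Box not p), w0
8. q and not p, w0
9. q, w0
10. not p, w0
Accessibility: w0Rw0
Branch closes: q and not q both at w0.
Every branch of the negation's tableau closes; the branch above is one of them.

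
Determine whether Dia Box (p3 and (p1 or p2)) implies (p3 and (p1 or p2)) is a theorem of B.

Tableau for the negation not (Dia Box (p3 and (p1 or p2)) implies (p3 and (p1 or p2))):
1. not (Dia Box (p3 and (p1 or p2)) implies (p3 and (p1 or p2))), w0
2. Dia Box (p3 and (p1 or p2)), w0   [neg-implies-rule on 1]
3. not (p3 and (p1 or p2)), w0   [neg-implies-rule on 1]
4. not (p1 or p2), w0   [neg-and-rule on 3 (branches; this branch)]
5. not p1, w0   [neg-or-rule on 4]
6. not p2, w0   [neg-or-rule on 4]
7. Box (p3 and (p1 or p2)), w1   [Dia-rule on 2: fresh world w1, w0Rw1]
8. p3 and (p1 or p2), w0   [Box-rule on 7 via w1Rw0]
9. p3, w0   [and-rule on 8]
10. p1 or p2, w0   [and-rule on 8]
11. p3 and (p1 or p2), w1   [Box-rule on 7 via w1Rw1]
12. p3, w1   [and-rule on 11]
13. p1 or p2, w1   [and-rule on 11]
14. p2, w0   [or-rule on 10 (branches; this branch)]
Accessibility: w0Rw0, w0Rw1, w1Rw0, w1Rw1
Branch closes: p2 and not p2 both at w0.
Every branch of the negation's tableau closes; the branch above is one of them.

Yes, valid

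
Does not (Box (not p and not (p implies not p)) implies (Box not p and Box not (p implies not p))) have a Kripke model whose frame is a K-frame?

1. not (Box (not p and not (p implies not p)) implies (Box not p and Box not (p implies not p))), 0
2. Box (not p and not (p implies not p)), 0
3. not (Box not p and Box not (p implies not p)), 0
4. not Box not (p implies not p), 0
5. p implies not p, 1
6. not p and not (p implies not p), 1
7. not p, 1
8. not (p implies not p), 1
9. p, 1
Accessibility: 0R1
Branch closes: p and not p both at 1.
(One branch shown.) All branches close.

Unsatisfiable (every branch closes)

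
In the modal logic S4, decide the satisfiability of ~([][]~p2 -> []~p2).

1. ~([][]~p2 -> []~p2), w0
2. [][]~p2, w0
3. ~[]~p2, w0
4. []~p2, w0
5. ~p2, w0
6. p2, w1
7. []~p2, w1
8. ~p2, w1
Accessibility: w0Rw0, w0Rw1, w1Rw1
Branch closes: p2 and ~p2 both at w1.
Every branch closes; the branch above is one of them.

Unsatisfiable (every branch closes)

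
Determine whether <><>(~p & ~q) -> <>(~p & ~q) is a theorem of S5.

Valid

Tableau for the negation ~(<><>(~p & ~q) -> <>(~p & ~q)):
1. ~(<><>(~p & ~q) -> <>(~p & ~q)), w0
2. <><>(~p & ~q), w0
3. ~<>(~p & ~q), w0
4. ~(~p & ~q), w0
5. q, w0
6. <>(~p & ~q), w1
7. ~(~p & ~q), w1
8. q, w1
9. ~p & ~q, w2
10. ~p, w2
11. ~q, w2
12. ~(~p & ~q), w2
13. q, w2
Accessibility: w0Rw0, w0Rw1, w0Rw2, w1Rw0, w1Rw1, w1Rw2, w2Rw0, w2Rw1, w2Rw2
Branch closes: q and ~q both at w2.
All branches of the negation close; one closing branch shown above.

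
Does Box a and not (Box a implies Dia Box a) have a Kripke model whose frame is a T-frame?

Unsatisfiable

1. Box a and not (Box a implies Dia Box a), w0
2. Box a, w0
3. not (Box a implies Dia Box a), w0
4. not Dia Box a, w0
5. a, w0
6. not Box a, w0
7. not a, w1
8. a, w1
Accessibility: w0Rw0, w0Rw1, w1Rw1
Branch closes: a and not a both at w1.
Every branch closes; the branch above is one of them.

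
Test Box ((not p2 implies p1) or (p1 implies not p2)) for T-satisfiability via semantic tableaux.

1. Box ((not p2 implies p1) or (p1 implies not p2)), 0
2. (not p2 implies p1) or (p1 implies not p2), 0
3. p1 implies not p2, 0
4. not p2, 0
Accessibility: 0R0

Satisfiable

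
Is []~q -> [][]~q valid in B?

Tableau for the negation ~([]~q -> [][]~q):
1. ~([]~q -> [][]~q), u
2. []~q, u   [~->-rule on 1]
3. ~[][]~q, u   [~->-rule on 1]
4. ~q, u   [[]-rule on 2 via uRu]
5. ~[]~q, v   [~[]-rule on 3: fresh world v, uRv]
6. ~q, v   [[]-rule on 2 via uRv]
7. q, w   [~[]-rule on 5: fresh world w, vRw]
Accessibility: uRu, uRv, vRu, vRv, vRw, wRv, wRw
The negation has an open branch (countermodel exists).

Not valid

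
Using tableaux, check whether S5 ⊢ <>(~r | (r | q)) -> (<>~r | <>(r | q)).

Tableau for the negation ~(<>(~r | (r | q)) -> (<>~r | <>(r | q))):
1. ~(<>(~r | (r | q)) -> (<>~r | <>(r | q))), 0
2. <>(~r | (r | q)), 0
3. ~(<>~r | <>(r | q)), 0
4. ~<>~r, 0
5. ~<>(r | q), 0
6. r, 0
7. ~(r | q), 0
8. ~r, 0
9. ~q, 0
Accessibility: 0R0
Branch closes: r and ~r both at 0.
All branches of the negation close; one closing branch shown above.

Valid in S5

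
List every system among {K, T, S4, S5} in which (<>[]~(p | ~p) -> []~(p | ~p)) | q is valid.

T-tableau for the negation ~((<>[]~(p | ~p) -> []~(p | ~p)) | q):
1. ~((<>[]~(p | ~p) -> []~(p | ~p)) | q), 0
2. ~(<>[]~(p | ~p) -> []~(p | ~p)), 0   [~|-rule on 1]
3. ~q, 0   [~|-rule on 1]
4. <>[]~(p | ~p), 0   [~->-rule on 2]
5. ~[]~(p | ~p), 0   [~->-rule on 2]
6. []~(p | ~p), 1   [<>-rule on 4: fresh world 1, 0R1]
7. ~(p | ~p), 1   [[]-rule on 6 via 1R1]
8. ~p, 1   [~|-rule on 7]
9. p, 1   [~|-rule on 7]
Accessibility: 0R0, 0R1, 1R1
Branch closes: p and ~p both at 1.
Every branch closes (one shown): valid in T, hence also in S4, S5 (every theorem of T is a theorem of S4 and S5).
K-tableau for the negation ~((<>[]~(p | ~p) -> []~(p | ~p)) | q):
1. ~((<>[]~(p | ~p) -> []~(p | ~p)) | q), 0
2. ~(<>[]~(p | ~p) -> []~(p | ~p)), 0   [~|-rule on 1]
3. ~q, 0   [~|-rule on 1]
4. <>[]~(p | ~p), 0   [~->-rule on 2]
5. ~[]~(p | ~p), 0   [~->-rule on 2]
6. []~(p | ~p), 1   [<>-rule on 4: fresh world 1, 0R1]
7. p | ~p, 2   [~[]-rule on 5: fresh world 2, 0R2]
8. ~p, 2   [|-rule on 7 (branches; this branch)]
Accessibility: 0R1, 0R2
Complete open branch: countermodel on a K-frame, so not valid in K.

T, S4, S5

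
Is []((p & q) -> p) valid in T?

Valid in T

Tableau for the negation ~[]((p & q) -> p):
1. ~[]((p & q) -> p), 0
2. ~((p & q) -> p), 1
3. p & q, 1
4. ~p, 1
5. p, 1
6. q, 1
Accessibility: 0R0, 0R1, 1R1
Branch closes: p and ~p both at 1.
All branches of the negation close; one closing branch shown above.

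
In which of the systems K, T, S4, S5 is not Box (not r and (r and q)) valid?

T, S4, S5

T-tableau for the negation Box (not r and (r and q)):
1. Box (not r and (r and q)), u
2. not r and (r and q), u   [Box-rule on 1 via uRu]
3. not r, u   [and-rule on 2]
4. r and q, u   [and-rule on 2]
5. r, u   [and-rule on 4]
6. q, u   [and-rule on 4]
Accessibility: uRu
Branch closes: r and not r both at u.
Every branch closes (one shown): valid in T, hence also in S4, S5 (every theorem of T is a theorem of S4 and S5).
K-tableau for the negation Box (not r and (r and q)):
1. Box (not r and (r and q)), u
Complete open branch: countermodel on a K-frame, so not valid in K.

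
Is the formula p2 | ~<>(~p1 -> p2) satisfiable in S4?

Satisfiable (open branch found)

1. p2 | ~<>(~p1 -> p2), w0
2. ~<>(~p1 -> p2), w0
3. ~(~p1 -> p2), w0
4. ~p1, w0
5. ~p2, w0
Accessibility: w0Rw0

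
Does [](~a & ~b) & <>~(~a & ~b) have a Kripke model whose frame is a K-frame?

1. [](~a & ~b) & <>~(~a & ~b), w0
2. [](~a & ~b), w0   [&-rule on 1]
3. <>~(~a & ~b), w0   [&-rule on 1]
4. ~(~a & ~b), w1   [<>-rule on 3: fresh world w1, w0Rw1]
5. ~a & ~b, w1   [[]-rule on 2 via w0Rw1]
6. ~a, w1   [&-rule on 5]
7. ~b, w1   [&-rule on 5]
8. b, w1   [~&-rule on 4 (branches; this branch)]
Accessibility: w0Rw1
Branch closes: b and ~b both at w1.
(One branch shown.) All branches close.

Unsatisfiable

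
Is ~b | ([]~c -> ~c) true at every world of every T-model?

Tableau for the negation ~(~b | ([]~c -> ~c)):
1. ~(~b | ([]~c -> ~c)), w0
2. b, w0
3. ~([]~c -> ~c), w0
4. []~c, w0
5. c, w0
6. ~c, w0
Accessibility: w0Rw0
Branch closes: c and ~c both at w0.
All branches of the negation close; one closing branch shown above.

Valid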